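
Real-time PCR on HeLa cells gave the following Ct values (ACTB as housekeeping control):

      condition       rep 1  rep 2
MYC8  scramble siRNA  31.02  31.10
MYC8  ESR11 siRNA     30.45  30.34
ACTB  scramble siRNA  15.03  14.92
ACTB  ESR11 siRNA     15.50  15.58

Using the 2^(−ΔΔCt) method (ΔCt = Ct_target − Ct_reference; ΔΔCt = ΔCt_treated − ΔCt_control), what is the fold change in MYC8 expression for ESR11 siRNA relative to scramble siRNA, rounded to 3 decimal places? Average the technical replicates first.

2.346

Mean Ct: MYC8 scramble siRNA 31.060; MYC8 ESR11 siRNA 30.395; ACTB scramble siRNA 14.975; ACTB ESR11 siRNA 15.540
ΔCt(scramble siRNA) = 31.060 − 14.975 = 16.085
ΔCt(ESR11 siRNA) = 30.395 − 15.540 = 14.855
ΔΔCt = 14.855 − 16.085 = -1.230
Fold change = 2^(−(-1.230)) = 2^1.230 = 2.3457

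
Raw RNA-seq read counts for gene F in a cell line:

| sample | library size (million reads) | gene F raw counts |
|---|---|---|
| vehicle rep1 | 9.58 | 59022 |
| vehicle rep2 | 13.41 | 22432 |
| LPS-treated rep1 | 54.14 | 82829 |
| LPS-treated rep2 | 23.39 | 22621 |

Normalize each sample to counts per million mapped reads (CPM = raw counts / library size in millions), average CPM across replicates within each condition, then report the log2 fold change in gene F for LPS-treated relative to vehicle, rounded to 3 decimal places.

-1.649

CPM(vehicle rep1) = 59022 / 9.58 = 6160.9603
CPM(vehicle rep2) = 22432 / 13.41 = 1672.7815
CPM(LPS-treated rep1) = 82829 / 54.14 = 1529.9040
CPM(LPS-treated rep2) = 22621 / 23.39 = 967.1227
mean CPM(vehicle) = 3916.8709; mean CPM(LPS-treated) = 1248.5133
Fold change = 1248.5133 / 3916.8709 = 0.31875
log2(0.31875) = -1.6495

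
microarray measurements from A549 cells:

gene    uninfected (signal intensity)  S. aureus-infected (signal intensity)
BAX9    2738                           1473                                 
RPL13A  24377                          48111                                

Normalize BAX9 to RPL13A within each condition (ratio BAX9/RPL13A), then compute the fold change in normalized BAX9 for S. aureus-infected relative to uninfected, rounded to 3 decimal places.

0.273

BAX9/RPL13A (uninfected) = 2738 / 24377 = 0.11232
BAX9/RPL13A (S. aureus-infected) = 1473 / 48111 = 0.030617
Fold change = 0.030617 / 0.11232 = 0.2726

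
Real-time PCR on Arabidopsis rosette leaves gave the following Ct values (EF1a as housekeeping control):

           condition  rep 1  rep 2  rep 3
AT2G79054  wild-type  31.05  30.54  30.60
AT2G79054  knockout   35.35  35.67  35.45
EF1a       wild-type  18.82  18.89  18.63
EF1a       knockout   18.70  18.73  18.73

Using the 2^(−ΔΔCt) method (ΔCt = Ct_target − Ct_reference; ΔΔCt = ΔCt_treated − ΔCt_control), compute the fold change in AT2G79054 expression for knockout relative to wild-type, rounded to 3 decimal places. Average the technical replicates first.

0.035

Mean Ct: AT2G79054 wild-type 30.730; AT2G79054 knockout 35.490; EF1a wild-type 18.780; EF1a knockout 18.720
ΔCt(wild-type) = 30.730 − 18.780 = 11.950
ΔCt(knockout) = 35.490 − 18.720 = 16.770
ΔΔCt = 16.770 − 11.950 = 4.820
Fold change = 2^(−4.820) = 0.0354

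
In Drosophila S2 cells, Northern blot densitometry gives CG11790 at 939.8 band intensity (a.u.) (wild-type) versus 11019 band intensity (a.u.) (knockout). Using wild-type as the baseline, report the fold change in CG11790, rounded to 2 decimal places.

11.72

Fold change = 11019 / 939.8 = 11.725
CG11790 is upregulated.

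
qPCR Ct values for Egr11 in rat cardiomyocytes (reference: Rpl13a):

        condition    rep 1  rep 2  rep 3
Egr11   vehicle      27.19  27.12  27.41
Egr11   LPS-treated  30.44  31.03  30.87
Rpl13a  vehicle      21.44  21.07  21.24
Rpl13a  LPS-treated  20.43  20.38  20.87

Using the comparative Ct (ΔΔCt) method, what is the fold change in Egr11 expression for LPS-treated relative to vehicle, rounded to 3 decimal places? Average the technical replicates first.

0.053

Mean Ct: Egr11 vehicle 27.240; Egr11 LPS-treated 30.780; Rpl13a vehicle 21.250; Rpl13a LPS-treated 20.560
ΔCt(vehicle) = 27.240 − 21.250 = 5.990
ΔCt(LPS-treated) = 30.780 − 20.560 = 10.220
ΔΔCt = 10.220 − 5.990 = 4.230
Fold change = 2^(−4.230) = 0.0533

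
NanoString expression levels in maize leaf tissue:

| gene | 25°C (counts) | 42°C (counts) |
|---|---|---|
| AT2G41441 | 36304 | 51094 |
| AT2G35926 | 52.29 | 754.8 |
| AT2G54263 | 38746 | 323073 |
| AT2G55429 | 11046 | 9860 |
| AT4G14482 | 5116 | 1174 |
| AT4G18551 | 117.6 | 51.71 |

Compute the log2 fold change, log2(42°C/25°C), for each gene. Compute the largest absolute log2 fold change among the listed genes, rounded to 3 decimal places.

log2(51094/36304) = 0.493  (AT2G41441)
log2(754.8/52.29) = 3.851  (AT2G35926)
log2(323073/38746) = 3.060  (AT2G54263)
log2(9860/11046) = -0.164  (AT2G55429)
log2(1174/5116) = -2.124  (AT4G14482)
log2(51.71/117.6) = -1.185  (AT4G18551)
The largest magnitude belongs to AT2G35926.

3.851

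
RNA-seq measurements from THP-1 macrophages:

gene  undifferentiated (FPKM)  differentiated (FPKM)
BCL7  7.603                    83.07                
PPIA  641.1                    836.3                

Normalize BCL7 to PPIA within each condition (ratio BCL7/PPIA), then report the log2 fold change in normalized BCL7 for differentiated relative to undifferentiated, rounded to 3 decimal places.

BCL7/PPIA (undifferentiated) = 7.603 / 641.1 = 0.011859
BCL7/PPIA (differentiated) = 83.07 / 836.3 = 0.09933
Fold change = 0.09933 / 0.011859 = 8.3757
log2(8.3757) = 3.0662

3.066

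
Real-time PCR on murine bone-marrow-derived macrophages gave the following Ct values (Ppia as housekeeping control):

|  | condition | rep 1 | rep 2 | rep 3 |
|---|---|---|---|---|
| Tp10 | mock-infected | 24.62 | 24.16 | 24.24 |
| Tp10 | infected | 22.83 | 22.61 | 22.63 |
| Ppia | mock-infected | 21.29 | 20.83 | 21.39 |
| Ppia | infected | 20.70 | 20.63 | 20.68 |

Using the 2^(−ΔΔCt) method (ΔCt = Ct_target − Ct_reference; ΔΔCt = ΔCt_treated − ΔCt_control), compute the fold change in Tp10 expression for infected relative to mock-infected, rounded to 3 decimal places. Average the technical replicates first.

Mean Ct: Tp10 mock-infected 24.340; Tp10 infected 22.690; Ppia mock-infected 21.170; Ppia infected 20.670
ΔCt(mock-infected) = 24.340 − 21.170 = 3.170
ΔCt(infected) = 22.690 − 20.670 = 2.020
ΔΔCt = 2.020 − 3.170 = -1.150
Fold change = 2^(−(-1.150)) = 2^1.150 = 2.2191

2.219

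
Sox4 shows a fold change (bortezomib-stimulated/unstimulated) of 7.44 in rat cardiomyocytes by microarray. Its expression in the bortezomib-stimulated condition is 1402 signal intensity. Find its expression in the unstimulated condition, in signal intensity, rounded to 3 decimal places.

188.441

unstimulated expression = 1402 / 7.44 = 188.441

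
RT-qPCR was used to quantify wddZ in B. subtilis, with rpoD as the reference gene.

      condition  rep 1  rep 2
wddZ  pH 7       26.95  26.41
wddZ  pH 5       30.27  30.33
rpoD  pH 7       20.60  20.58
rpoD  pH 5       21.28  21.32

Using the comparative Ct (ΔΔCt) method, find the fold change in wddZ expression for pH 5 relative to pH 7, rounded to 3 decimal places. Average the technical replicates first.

0.133

Mean Ct: wddZ pH 7 26.680; wddZ pH 5 30.300; rpoD pH 7 20.590; rpoD pH 5 21.300
ΔCt(pH 7) = 26.680 − 20.590 = 6.090
ΔCt(pH 5) = 30.300 − 21.300 = 9.000
ΔΔCt = 9.000 − 6.090 = 2.910
Fold change = 2^(−2.910) = 0.1330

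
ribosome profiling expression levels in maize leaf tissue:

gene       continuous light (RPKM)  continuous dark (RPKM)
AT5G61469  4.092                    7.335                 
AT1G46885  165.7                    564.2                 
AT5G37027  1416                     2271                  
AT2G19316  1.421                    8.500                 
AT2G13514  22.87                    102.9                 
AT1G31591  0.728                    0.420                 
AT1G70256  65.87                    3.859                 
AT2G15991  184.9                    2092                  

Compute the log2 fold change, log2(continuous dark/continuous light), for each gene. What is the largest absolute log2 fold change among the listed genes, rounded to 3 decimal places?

4.093

log2(7.335/4.092) = 0.842  (AT5G61469)
log2(564.2/165.7) = 1.768  (AT1G46885)
log2(2271/1416) = 0.682  (AT5G37027)
log2(8.500/1.421) = 2.581  (AT2G19316)
log2(102.9/22.87) = 2.170  (AT2G13514)
log2(0.420/0.728) = -0.794  (AT1G31591)
log2(3.859/65.87) = -4.093  (AT1G70256)
log2(2092/184.9) = 3.500  (AT2G15991)
The largest magnitude belongs to AT1G70256.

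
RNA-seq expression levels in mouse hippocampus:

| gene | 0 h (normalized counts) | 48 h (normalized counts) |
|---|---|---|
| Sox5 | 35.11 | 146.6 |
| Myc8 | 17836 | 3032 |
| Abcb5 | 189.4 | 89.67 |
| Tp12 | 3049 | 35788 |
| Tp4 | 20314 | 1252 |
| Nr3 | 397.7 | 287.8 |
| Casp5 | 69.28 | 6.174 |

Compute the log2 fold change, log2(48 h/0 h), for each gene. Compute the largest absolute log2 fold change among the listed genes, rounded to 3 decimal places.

log2(146.6/35.11) = 2.062  (Sox5)
log2(3032/17836) = -2.556  (Myc8)
log2(89.67/189.4) = -1.079  (Abcb5)
log2(35788/3049) = 3.553  (Tp12)
log2(1252/20314) = -4.020  (Tp4)
log2(287.8/397.7) = -0.467  (Nr3)
log2(6.174/69.28) = -3.488  (Casp5)
The largest magnitude belongs to Tp4.

4.020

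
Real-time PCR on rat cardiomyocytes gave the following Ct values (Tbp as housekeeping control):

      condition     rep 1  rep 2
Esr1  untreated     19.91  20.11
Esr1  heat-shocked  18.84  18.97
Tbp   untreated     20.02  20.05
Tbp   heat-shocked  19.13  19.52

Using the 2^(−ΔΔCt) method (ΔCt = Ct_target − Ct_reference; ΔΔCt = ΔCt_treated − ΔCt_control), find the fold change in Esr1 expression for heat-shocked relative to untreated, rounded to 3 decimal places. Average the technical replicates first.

1.315

Mean Ct: Esr1 untreated 20.010; Esr1 heat-shocked 18.905; Tbp untreated 20.035; Tbp heat-shocked 19.325
ΔCt(untreated) = 20.010 − 20.035 = -0.025
ΔCt(heat-shocked) = 18.905 − 19.325 = -0.420
ΔΔCt = -0.420 − (-0.025) = -0.395
Fold change = 2^(−(-0.395)) = 2^0.395 = 1.3149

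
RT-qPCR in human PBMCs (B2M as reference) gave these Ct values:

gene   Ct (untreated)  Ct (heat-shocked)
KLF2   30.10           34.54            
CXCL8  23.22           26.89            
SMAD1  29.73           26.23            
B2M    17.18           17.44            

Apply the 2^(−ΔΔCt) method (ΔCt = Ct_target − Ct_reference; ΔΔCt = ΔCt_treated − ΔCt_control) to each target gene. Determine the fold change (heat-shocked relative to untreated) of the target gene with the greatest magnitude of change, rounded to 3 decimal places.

KLF2: ΔΔCt = (34.54−17.44) − (30.10−17.18) = 17.10 − 12.92 = 4.18; fold change = 2^-4.18 = 0.055
CXCL8: ΔΔCt = (26.89−17.44) − (23.22−17.18) = 9.45 − 6.04 = 3.41; fold change = 2^-3.41 = 0.094
SMAD1: ΔΔCt = (26.23−17.44) − (29.73−17.18) = 8.79 − 12.55 = -3.76; fold change = 2^3.76 = 13.548
KLF2 has the largest |ΔΔCt| = 4.18.

0.055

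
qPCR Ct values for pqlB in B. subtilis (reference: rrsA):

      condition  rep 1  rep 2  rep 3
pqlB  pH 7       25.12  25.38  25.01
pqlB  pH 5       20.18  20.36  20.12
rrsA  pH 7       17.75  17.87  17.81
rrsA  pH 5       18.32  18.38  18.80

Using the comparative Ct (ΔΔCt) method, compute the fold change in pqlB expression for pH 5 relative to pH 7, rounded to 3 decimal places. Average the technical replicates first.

Mean Ct: pqlB pH 7 25.170; pqlB pH 5 20.220; rrsA pH 7 17.810; rrsA pH 5 18.500
ΔCt(pH 7) = 25.170 − 17.810 = 7.360
ΔCt(pH 5) = 20.220 − 18.500 = 1.720
ΔΔCt = 1.720 − 7.360 = -5.640
Fold change = 2^(−(-5.640)) = 2^5.640 = 49.8665

49.867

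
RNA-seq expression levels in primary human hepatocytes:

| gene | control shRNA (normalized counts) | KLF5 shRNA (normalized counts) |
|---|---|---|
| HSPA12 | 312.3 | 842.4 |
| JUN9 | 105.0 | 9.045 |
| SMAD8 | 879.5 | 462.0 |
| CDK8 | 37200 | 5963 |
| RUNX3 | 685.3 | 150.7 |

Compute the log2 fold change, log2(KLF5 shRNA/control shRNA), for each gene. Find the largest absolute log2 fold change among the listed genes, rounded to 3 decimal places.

3.537

log2(842.4/312.3) = 1.432  (HSPA12)
log2(9.045/105.0) = -3.537  (JUN9)
log2(462.0/879.5) = -0.929  (SMAD8)
log2(5963/37200) = -2.641  (CDK8)
log2(150.7/685.3) = -2.185  (RUNX3)
The largest magnitude belongs to JUN9.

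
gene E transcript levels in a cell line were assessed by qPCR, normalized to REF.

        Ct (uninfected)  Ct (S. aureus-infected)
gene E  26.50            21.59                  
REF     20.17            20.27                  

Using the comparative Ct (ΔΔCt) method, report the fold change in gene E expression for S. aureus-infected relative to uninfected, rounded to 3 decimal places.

ΔCt(uninfected) = 26.500 − 20.170 = 6.330
ΔCt(S. aureus-infected) = 21.590 − 20.270 = 1.320
ΔΔCt = 1.320 − 6.330 = -5.010
Fold change = 2^(−(-5.010)) = 2^5.010 = 32.2226

32.223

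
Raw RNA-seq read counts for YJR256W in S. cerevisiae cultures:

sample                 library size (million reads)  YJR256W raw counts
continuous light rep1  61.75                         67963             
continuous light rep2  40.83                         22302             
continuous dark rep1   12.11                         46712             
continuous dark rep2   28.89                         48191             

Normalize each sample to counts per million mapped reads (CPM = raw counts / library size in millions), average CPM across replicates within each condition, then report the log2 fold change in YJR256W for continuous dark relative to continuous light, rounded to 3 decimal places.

1.746

CPM(continuous light rep1) = 67963 / 61.75 = 1100.6154
CPM(continuous light rep2) = 22302 / 40.83 = 546.2160
CPM(continuous dark rep1) = 46712 / 12.11 = 3857.3080
CPM(continuous dark rep2) = 48191 / 28.89 = 1668.0858
mean CPM(continuous light) = 823.4157; mean CPM(continuous dark) = 2762.6969
Fold change = 2762.6969 / 823.4157 = 3.35517
log2(3.35517) = 1.7464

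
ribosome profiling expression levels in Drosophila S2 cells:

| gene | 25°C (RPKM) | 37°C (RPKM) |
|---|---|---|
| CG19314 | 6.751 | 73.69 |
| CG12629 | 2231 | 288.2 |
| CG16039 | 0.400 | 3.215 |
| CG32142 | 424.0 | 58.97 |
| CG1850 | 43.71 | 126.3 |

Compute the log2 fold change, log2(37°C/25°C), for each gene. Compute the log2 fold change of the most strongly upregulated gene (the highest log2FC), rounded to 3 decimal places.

3.448

log2(73.69/6.751) = 3.448  (CG19314)
log2(288.2/2231) = -2.953  (CG12629)
log2(3.215/0.400) = 3.007  (CG16039)
log2(58.97/424.0) = -2.846  (CG32142)
log2(126.3/43.71) = 1.531  (CG1850)
CG19314 is most strongly upregulated.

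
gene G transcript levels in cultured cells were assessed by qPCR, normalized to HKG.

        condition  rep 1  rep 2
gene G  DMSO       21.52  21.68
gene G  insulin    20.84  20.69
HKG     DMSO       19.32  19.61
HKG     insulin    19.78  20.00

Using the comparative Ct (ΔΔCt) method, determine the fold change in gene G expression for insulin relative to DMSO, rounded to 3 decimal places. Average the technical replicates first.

2.395

Mean Ct: gene G DMSO 21.600; gene G insulin 20.765; HKG DMSO 19.465; HKG insulin 19.890
ΔCt(DMSO) = 21.600 − 19.465 = 2.135
ΔCt(insulin) = 20.765 − 19.890 = 0.875
ΔΔCt = 0.875 − 2.135 = -1.260
Fold change = 2^(−(-1.260)) = 2^1.260 = 2.3950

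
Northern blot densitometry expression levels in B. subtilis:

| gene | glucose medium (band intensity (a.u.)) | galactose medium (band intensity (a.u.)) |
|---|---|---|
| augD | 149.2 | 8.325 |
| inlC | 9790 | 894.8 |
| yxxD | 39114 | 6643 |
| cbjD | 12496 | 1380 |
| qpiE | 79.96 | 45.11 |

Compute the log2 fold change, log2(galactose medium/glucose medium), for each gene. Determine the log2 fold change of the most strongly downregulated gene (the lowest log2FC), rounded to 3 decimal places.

-4.164

log2(8.325/149.2) = -4.164  (augD)
log2(894.8/9790) = -3.452  (inlC)
log2(6643/39114) = -2.558  (yxxD)
log2(1380/12496) = -3.179  (cbjD)
log2(45.11/79.96) = -0.826  (qpiE)
augD is most strongly downregulated.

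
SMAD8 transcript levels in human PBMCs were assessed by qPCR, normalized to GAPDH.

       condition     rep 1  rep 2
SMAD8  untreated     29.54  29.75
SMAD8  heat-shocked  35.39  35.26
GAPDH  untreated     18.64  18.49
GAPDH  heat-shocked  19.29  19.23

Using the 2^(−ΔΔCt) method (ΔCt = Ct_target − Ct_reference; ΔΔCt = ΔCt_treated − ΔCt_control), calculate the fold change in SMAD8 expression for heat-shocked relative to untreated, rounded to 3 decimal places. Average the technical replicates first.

0.032

Mean Ct: SMAD8 untreated 29.645; SMAD8 heat-shocked 35.325; GAPDH untreated 18.565; GAPDH heat-shocked 19.260
ΔCt(untreated) = 29.645 − 18.565 = 11.080
ΔCt(heat-shocked) = 35.325 − 19.260 = 16.065
ΔΔCt = 16.065 − 11.080 = 4.985
Fold change = 2^(−4.985) = 0.0316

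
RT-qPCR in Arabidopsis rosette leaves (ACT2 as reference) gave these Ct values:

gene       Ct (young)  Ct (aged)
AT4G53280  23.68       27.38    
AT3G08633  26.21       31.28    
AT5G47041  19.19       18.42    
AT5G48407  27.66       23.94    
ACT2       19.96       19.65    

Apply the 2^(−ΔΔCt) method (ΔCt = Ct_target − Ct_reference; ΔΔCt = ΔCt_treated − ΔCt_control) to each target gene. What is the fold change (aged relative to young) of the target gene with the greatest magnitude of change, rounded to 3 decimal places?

0.024

AT4G53280: ΔΔCt = (27.38−19.65) − (23.68−19.96) = 7.73 − 3.72 = 4.01; fold change = 2^-4.01 = 0.062
AT3G08633: ΔΔCt = (31.28−19.65) − (26.21−19.96) = 11.63 − 6.25 = 5.38; fold change = 2^-5.38 = 0.024
AT5G47041: ΔΔCt = (18.42−19.65) − (19.19−19.96) = -1.23 − (-0.77) = -0.46; fold change = 2^0.46 = 1.376
AT5G48407: ΔΔCt = (23.94−19.65) − (27.66−19.96) = 4.29 − 7.70 = -3.41; fold change = 2^3.41 = 10.629
AT3G08633 has the largest |ΔΔCt| = 5.38.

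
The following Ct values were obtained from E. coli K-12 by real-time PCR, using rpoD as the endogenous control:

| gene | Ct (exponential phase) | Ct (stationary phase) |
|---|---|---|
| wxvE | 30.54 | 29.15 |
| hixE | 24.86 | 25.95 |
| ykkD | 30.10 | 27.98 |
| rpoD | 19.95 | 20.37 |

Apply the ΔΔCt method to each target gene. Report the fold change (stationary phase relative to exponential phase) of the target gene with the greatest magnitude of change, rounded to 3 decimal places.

5.816

wxvE: ΔΔCt = (29.15−20.37) − (30.54−19.95) = 8.78 − 10.59 = -1.81; fold change = 2^1.81 = 3.506
hixE: ΔΔCt = (25.95−20.37) − (24.86−19.95) = 5.58 − 4.91 = 0.67; fold change = 2^-0.67 = 0.629
ykkD: ΔΔCt = (27.98−20.37) − (30.10−19.95) = 7.61 − 10.15 = -2.54; fold change = 2^2.54 = 5.816
ykkD has the largest |ΔΔCt| = 2.54.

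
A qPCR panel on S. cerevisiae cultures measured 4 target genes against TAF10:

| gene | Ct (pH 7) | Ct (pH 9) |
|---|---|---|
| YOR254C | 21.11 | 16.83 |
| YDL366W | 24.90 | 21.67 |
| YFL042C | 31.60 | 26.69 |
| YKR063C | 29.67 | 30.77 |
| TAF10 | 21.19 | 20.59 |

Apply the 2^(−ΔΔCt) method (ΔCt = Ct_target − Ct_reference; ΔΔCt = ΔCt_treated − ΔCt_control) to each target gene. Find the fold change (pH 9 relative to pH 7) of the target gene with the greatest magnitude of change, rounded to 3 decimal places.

YOR254C: ΔΔCt = (16.83−20.59) − (21.11−21.19) = -3.76 − (-0.08) = -3.68; fold change = 2^3.68 = 12.817
YDL366W: ΔΔCt = (21.67−20.59) − (24.90−21.19) = 1.08 − 3.71 = -2.63; fold change = 2^2.63 = 6.190
YFL042C: ΔΔCt = (26.69−20.59) − (31.60−21.19) = 6.10 − 10.41 = -4.31; fold change = 2^4.31 = 19.835
YKR063C: ΔΔCt = (30.77−20.59) − (29.67−21.19) = 10.18 − 8.48 = 1.70; fold change = 2^-1.70 = 0.308
YFL042C has the largest |ΔΔCt| = 4.31.

19.835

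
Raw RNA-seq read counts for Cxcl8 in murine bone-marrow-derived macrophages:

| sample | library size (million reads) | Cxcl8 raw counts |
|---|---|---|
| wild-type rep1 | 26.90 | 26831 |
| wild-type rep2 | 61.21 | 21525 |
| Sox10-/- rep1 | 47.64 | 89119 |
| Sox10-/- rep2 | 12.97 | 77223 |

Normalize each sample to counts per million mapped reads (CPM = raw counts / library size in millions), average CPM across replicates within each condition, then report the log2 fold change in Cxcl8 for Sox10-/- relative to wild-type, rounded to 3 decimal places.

CPM(wild-type rep1) = 26831 / 26.90 = 997.4349
CPM(wild-type rep2) = 21525 / 61.21 = 351.6582
CPM(Sox10-/- rep1) = 89119 / 47.64 = 1870.6759
CPM(Sox10-/- rep2) = 77223 / 12.97 = 5953.9707
mean CPM(wild-type) = 674.5466; mean CPM(Sox10-/-) = 3912.3233
Fold change = 3912.3233 / 674.5466 = 5.79993
log2(5.79993) = 2.5360

2.536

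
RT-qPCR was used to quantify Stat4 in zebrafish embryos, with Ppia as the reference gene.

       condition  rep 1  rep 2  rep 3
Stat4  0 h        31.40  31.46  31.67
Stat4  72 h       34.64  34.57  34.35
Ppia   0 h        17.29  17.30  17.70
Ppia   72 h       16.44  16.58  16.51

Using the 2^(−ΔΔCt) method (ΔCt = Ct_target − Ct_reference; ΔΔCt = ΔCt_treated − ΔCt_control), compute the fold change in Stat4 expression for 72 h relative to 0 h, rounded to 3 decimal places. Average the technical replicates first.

Mean Ct: Stat4 0 h 31.510; Stat4 72 h 34.520; Ppia 0 h 17.430; Ppia 72 h 16.510
ΔCt(0 h) = 31.510 − 17.430 = 14.080
ΔCt(72 h) = 34.520 − 16.510 = 18.010
ΔΔCt = 18.010 − 14.080 = 3.930
Fold change = 2^(−3.930) = 0.0656

0.066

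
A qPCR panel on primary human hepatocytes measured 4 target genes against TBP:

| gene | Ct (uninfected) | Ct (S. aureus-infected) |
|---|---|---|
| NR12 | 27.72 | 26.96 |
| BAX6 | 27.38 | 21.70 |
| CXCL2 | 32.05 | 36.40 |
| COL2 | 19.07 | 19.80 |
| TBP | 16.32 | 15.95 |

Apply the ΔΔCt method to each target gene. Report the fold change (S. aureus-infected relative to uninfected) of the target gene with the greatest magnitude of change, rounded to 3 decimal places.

39.671

NR12: ΔΔCt = (26.96−15.95) − (27.72−16.32) = 11.01 − 11.40 = -0.39; fold change = 2^0.39 = 1.310
BAX6: ΔΔCt = (21.70−15.95) − (27.38−16.32) = 5.75 − 11.06 = -5.31; fold change = 2^5.31 = 39.671
CXCL2: ΔΔCt = (36.40−15.95) − (32.05−16.32) = 20.45 − 15.73 = 4.72; fold change = 2^-4.72 = 0.038
COL2: ΔΔCt = (19.80−15.95) − (19.07−16.32) = 3.85 − 2.75 = 1.10; fold change = 2^-1.10 = 0.467
BAX6 has the largest |ΔΔCt| = 5.31.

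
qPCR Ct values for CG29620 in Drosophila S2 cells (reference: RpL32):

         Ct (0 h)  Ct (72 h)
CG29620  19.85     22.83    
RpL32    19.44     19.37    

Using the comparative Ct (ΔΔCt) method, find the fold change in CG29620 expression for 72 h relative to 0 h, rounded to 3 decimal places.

ΔCt(0 h) = 19.850 − 19.440 = 0.410
ΔCt(72 h) = 22.830 − 19.370 = 3.460
ΔΔCt = 3.460 − 0.410 = 3.050
Fold change = 2^(−3.050) = 0.1207

0.121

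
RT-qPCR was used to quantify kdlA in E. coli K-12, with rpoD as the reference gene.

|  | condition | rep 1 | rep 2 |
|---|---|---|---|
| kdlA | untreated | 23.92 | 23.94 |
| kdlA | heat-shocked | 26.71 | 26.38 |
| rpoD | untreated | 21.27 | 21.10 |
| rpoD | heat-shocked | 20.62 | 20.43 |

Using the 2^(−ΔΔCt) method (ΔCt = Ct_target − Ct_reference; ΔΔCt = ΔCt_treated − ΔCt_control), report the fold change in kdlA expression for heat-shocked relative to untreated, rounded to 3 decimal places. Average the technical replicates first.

0.103

Mean Ct: kdlA untreated 23.930; kdlA heat-shocked 26.545; rpoD untreated 21.185; rpoD heat-shocked 20.525
ΔCt(untreated) = 23.930 − 21.185 = 2.745
ΔCt(heat-shocked) = 26.545 − 20.525 = 6.020
ΔΔCt = 6.020 − 2.745 = 3.275
Fold change = 2^(−3.275) = 0.1033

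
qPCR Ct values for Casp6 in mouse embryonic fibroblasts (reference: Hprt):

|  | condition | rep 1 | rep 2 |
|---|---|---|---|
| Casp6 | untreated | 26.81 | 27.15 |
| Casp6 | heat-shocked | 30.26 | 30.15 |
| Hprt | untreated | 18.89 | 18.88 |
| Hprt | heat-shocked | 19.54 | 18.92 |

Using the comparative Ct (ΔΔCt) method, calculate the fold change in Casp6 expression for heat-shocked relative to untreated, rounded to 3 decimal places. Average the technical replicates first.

0.136

Mean Ct: Casp6 untreated 26.980; Casp6 heat-shocked 30.205; Hprt untreated 18.885; Hprt heat-shocked 19.230
ΔCt(untreated) = 26.980 − 18.885 = 8.095
ΔCt(heat-shocked) = 30.205 − 19.230 = 10.975
ΔΔCt = 10.975 − 8.095 = 2.880
Fold change = 2^(−2.880) = 0.1358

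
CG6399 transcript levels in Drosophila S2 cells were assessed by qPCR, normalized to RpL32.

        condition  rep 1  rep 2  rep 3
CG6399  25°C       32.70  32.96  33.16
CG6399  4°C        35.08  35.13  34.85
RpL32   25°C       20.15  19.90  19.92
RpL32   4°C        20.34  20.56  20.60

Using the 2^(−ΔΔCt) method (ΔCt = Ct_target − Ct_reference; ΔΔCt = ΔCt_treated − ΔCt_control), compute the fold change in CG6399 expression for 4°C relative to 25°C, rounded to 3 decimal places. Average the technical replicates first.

0.337

Mean Ct: CG6399 25°C 32.940; CG6399 4°C 35.020; RpL32 25°C 19.990; RpL32 4°C 20.500
ΔCt(25°C) = 32.940 − 19.990 = 12.950
ΔCt(4°C) = 35.020 − 20.500 = 14.520
ΔΔCt = 14.520 − 12.950 = 1.570
Fold change = 2^(−1.570) = 0.3368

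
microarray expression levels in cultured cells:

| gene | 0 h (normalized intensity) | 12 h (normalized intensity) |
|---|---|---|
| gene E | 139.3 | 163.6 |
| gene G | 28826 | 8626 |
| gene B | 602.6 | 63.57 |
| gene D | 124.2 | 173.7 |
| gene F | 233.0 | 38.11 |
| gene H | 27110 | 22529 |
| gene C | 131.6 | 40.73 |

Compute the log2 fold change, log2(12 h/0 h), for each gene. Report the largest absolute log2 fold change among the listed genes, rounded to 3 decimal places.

log2(163.6/139.3) = 0.232  (gene E)
log2(8626/28826) = -1.741  (gene G)
log2(63.57/602.6) = -3.245  (gene B)
log2(173.7/124.2) = 0.484  (gene D)
log2(38.11/233.0) = -2.612  (gene F)
log2(22529/27110) = -0.267  (gene H)
log2(40.73/131.6) = -1.692  (gene C)
The largest magnitude belongs to gene B.

3.245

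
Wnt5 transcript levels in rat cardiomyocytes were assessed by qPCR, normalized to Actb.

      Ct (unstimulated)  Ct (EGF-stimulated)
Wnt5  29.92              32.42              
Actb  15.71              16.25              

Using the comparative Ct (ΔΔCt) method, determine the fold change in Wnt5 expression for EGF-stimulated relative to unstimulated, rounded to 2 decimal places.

ΔCt(unstimulated) = 29.920 − 15.710 = 14.210
ΔCt(EGF-stimulated) = 32.420 − 16.250 = 16.170
ΔΔCt = 16.170 − 14.210 = 1.960
Fold change = 2^(−1.960) = 0.257

0.26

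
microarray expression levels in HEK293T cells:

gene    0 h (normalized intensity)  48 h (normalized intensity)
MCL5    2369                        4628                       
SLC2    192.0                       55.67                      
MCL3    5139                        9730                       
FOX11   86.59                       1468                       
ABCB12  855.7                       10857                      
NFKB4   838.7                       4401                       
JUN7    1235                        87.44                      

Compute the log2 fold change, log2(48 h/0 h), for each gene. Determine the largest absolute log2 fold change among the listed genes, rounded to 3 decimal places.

4.084

log2(4628/2369) = 0.966  (MCL5)
log2(55.67/192.0) = -1.786  (SLC2)
log2(9730/5139) = 0.921  (MCL3)
log2(1468/86.59) = 4.084  (FOX11)
log2(10857/855.7) = 3.665  (ABCB12)
log2(4401/838.7) = 2.392  (NFKB4)
log2(87.44/1235) = -3.820  (JUN7)
The largest magnitude belongs to FOX11.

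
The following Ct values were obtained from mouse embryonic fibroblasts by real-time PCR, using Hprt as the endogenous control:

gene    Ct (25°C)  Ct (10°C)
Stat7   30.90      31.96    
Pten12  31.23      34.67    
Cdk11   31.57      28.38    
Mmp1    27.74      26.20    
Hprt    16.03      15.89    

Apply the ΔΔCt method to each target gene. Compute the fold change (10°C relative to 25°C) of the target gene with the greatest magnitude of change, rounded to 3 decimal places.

Stat7: ΔΔCt = (31.96−15.89) − (30.90−16.03) = 16.07 − 14.87 = 1.20; fold change = 2^-1.20 = 0.435
Pten12: ΔΔCt = (34.67−15.89) − (31.23−16.03) = 18.78 − 15.20 = 3.58; fold change = 2^-3.58 = 0.084
Cdk11: ΔΔCt = (28.38−15.89) − (31.57−16.03) = 12.49 − 15.54 = -3.05; fold change = 2^3.05 = 8.282
Mmp1: ΔΔCt = (26.20−15.89) − (27.74−16.03) = 10.31 − 11.71 = -1.40; fold change = 2^1.40 = 2.639
Pten12 has the largest |ΔΔCt| = 3.58.

0.084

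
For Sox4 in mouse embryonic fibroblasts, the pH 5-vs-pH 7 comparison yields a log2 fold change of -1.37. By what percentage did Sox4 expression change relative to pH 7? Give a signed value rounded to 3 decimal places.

-61.311%

Fold change = 2^(-1.37) = 0.3869
Percent change = (FC − 1) × 100% = (0.3869 − 1) × 100 = -61.311%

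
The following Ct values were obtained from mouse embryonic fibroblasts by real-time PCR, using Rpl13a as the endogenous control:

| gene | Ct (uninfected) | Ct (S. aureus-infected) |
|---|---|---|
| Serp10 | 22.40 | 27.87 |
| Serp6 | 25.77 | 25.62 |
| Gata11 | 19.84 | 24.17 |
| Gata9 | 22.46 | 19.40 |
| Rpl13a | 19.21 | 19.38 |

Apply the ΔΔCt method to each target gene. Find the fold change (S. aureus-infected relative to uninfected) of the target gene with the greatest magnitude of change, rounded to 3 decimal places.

0.025

Serp10: ΔΔCt = (27.87−19.38) − (22.40−19.21) = 8.49 − 3.19 = 5.30; fold change = 2^-5.30 = 0.025
Serp6: ΔΔCt = (25.62−19.38) − (25.77−19.21) = 6.24 − 6.56 = -0.32; fold change = 2^0.32 = 1.248
Gata11: ΔΔCt = (24.17−19.38) − (19.84−19.21) = 4.79 − 0.63 = 4.16; fold change = 2^-4.16 = 0.056
Gata9: ΔΔCt = (19.40−19.38) − (22.46−19.21) = 0.02 − 3.25 = -3.23; fold change = 2^3.23 = 9.383
Serp10 has the largest |ΔΔCt| = 5.30.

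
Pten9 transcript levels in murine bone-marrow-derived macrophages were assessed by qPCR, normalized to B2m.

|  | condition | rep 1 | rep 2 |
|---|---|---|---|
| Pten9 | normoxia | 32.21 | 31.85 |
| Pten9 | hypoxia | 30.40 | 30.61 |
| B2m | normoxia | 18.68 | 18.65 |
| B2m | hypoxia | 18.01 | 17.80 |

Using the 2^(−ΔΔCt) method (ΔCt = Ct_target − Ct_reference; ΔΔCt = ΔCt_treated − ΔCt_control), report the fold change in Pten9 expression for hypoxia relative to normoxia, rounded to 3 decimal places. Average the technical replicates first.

Mean Ct: Pten9 normoxia 32.030; Pten9 hypoxia 30.505; B2m normoxia 18.665; B2m hypoxia 17.905
ΔCt(normoxia) = 32.030 − 18.665 = 13.365
ΔCt(hypoxia) = 30.505 − 17.905 = 12.600
ΔΔCt = 12.600 − 13.365 = -0.765
Fold change = 2^(−(-0.765)) = 2^0.765 = 1.6994

1.699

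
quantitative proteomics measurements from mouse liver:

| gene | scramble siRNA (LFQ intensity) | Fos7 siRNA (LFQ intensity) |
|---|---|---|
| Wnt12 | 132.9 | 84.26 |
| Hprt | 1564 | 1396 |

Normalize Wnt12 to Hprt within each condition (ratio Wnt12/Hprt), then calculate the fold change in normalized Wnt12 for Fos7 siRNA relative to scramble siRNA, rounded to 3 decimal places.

0.710

Wnt12/Hprt (scramble siRNA) = 132.9 / 1564 = 0.084974
Wnt12/Hprt (Fos7 siRNA) = 84.26 / 1396 = 0.060358
Fold change = 0.060358 / 0.084974 = 0.7103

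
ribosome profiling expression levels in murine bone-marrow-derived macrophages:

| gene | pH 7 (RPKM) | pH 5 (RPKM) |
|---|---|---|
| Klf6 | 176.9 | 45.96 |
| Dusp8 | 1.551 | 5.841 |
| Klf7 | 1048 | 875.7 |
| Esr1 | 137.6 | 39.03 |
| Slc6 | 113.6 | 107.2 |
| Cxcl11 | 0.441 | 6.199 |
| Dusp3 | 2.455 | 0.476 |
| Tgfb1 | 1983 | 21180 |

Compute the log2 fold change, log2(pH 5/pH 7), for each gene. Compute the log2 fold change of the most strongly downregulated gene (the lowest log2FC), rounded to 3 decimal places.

-2.367

log2(45.96/176.9) = -1.944  (Klf6)
log2(5.841/1.551) = 1.913  (Dusp8)
log2(875.7/1048) = -0.259  (Klf7)
log2(39.03/137.6) = -1.818  (Esr1)
log2(107.2/113.6) = -0.084  (Slc6)
log2(6.199/0.441) = 3.813  (Cxcl11)
log2(0.476/2.455) = -2.367  (Dusp3)
log2(21180/1983) = 3.417  (Tgfb1)
Dusp3 is most strongly downregulated.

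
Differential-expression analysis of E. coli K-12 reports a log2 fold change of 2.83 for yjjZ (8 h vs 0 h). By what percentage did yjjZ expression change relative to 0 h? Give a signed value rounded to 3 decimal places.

Fold change = 2^(2.83) = 7.1107
Percent change = (FC − 1) × 100% = (7.1107 − 1) × 100 = 611.074%

611.074%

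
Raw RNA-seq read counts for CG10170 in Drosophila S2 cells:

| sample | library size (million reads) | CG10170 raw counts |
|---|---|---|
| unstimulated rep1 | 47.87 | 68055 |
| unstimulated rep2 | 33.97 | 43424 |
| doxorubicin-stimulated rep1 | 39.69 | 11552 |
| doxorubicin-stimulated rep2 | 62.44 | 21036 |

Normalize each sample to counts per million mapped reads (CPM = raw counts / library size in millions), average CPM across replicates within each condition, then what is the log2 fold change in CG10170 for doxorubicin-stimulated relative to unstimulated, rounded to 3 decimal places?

CPM(unstimulated rep1) = 68055 / 47.87 = 1421.6628
CPM(unstimulated rep2) = 43424 / 33.97 = 1278.3044
CPM(doxorubicin-stimulated rep1) = 11552 / 39.69 = 291.0557
CPM(doxorubicin-stimulated rep2) = 21036 / 62.44 = 336.8994
mean CPM(unstimulated) = 1349.9836; mean CPM(doxorubicin-stimulated) = 313.9776
Fold change = 313.9776 / 1349.9836 = 0.23258
log2(0.23258) = -2.1042

-2.104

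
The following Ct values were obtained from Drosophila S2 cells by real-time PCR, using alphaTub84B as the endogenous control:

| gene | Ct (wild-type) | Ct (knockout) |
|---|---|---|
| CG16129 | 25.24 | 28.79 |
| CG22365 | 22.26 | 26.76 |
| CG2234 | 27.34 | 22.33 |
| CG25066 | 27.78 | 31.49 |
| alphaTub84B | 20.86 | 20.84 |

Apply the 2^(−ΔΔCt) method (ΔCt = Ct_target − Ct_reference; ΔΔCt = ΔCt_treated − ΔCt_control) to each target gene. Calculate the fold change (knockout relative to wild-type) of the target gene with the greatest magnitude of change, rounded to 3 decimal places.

31.779

CG16129: ΔΔCt = (28.79−20.84) − (25.24−20.86) = 7.95 − 4.38 = 3.57; fold change = 2^-3.57 = 0.084
CG22365: ΔΔCt = (26.76−20.84) − (22.26−20.86) = 5.92 − 1.40 = 4.52; fold change = 2^-4.52 = 0.044
CG2234: ΔΔCt = (22.33−20.84) − (27.34−20.86) = 1.49 − 6.48 = -4.99; fold change = 2^4.99 = 31.779
CG25066: ΔΔCt = (31.49−20.84) − (27.78−20.86) = 10.65 − 6.92 = 3.73; fold change = 2^-3.73 = 0.075
CG2234 has the largest |ΔΔCt| = 4.99.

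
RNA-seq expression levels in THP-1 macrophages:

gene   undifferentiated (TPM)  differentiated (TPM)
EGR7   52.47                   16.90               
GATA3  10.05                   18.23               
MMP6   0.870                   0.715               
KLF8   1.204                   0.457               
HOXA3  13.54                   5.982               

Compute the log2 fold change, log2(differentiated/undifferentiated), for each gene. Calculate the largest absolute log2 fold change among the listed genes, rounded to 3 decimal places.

log2(16.90/52.47) = -1.634  (EGR7)
log2(18.23/10.05) = 0.859  (GATA3)
log2(0.715/0.870) = -0.283  (MMP6)
log2(0.457/1.204) = -1.398  (KLF8)
log2(5.982/13.54) = -1.179  (HOXA3)
The largest magnitude belongs to EGR7.

1.634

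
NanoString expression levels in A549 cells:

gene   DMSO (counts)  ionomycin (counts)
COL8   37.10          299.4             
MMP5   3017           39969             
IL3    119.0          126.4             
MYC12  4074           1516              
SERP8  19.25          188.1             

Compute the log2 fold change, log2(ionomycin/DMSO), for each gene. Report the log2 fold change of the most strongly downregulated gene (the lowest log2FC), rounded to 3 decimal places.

-1.426

log2(299.4/37.10) = 3.013  (COL8)
log2(39969/3017) = 3.728  (MMP5)
log2(126.4/119.0) = 0.087  (IL3)
log2(1516/4074) = -1.426  (MYC12)
log2(188.1/19.25) = 3.289  (SERP8)
MYC12 is most strongly downregulated.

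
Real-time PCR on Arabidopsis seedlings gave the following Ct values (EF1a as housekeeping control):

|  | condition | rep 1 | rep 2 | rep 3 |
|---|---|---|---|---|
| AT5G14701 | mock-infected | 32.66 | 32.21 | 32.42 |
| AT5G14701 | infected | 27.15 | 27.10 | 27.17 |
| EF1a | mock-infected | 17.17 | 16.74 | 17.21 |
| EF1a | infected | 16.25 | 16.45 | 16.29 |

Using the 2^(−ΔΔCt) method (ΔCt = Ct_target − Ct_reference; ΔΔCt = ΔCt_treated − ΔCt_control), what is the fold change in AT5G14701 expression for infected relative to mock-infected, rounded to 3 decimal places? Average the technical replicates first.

Mean Ct: AT5G14701 mock-infected 32.430; AT5G14701 infected 27.140; EF1a mock-infected 17.040; EF1a infected 16.330
ΔCt(mock-infected) = 32.430 − 17.040 = 15.390
ΔCt(infected) = 27.140 − 16.330 = 10.810
ΔΔCt = 10.810 − 15.390 = -4.580
Fold change = 2^(−(-4.580)) = 2^4.580 = 23.9176

23.918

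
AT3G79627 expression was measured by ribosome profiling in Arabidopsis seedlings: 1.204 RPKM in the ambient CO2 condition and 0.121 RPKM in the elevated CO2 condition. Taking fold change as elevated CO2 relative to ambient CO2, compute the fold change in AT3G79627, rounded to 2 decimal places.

0.10

Fold change = 0.121 / 1.204 = 0.100
AT3G79627 is downregulated.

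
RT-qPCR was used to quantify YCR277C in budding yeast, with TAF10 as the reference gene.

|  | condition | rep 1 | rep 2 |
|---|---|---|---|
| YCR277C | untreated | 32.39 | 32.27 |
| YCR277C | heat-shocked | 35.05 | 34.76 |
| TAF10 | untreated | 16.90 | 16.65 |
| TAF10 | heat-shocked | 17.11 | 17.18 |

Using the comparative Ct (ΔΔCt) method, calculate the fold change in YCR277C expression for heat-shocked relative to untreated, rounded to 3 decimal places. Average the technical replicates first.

Mean Ct: YCR277C untreated 32.330; YCR277C heat-shocked 34.905; TAF10 untreated 16.775; TAF10 heat-shocked 17.145
ΔCt(untreated) = 32.330 − 16.775 = 15.555
ΔCt(heat-shocked) = 34.905 − 17.145 = 17.760
ΔΔCt = 17.760 − 15.555 = 2.205
Fold change = 2^(−2.205) = 0.2169

0.217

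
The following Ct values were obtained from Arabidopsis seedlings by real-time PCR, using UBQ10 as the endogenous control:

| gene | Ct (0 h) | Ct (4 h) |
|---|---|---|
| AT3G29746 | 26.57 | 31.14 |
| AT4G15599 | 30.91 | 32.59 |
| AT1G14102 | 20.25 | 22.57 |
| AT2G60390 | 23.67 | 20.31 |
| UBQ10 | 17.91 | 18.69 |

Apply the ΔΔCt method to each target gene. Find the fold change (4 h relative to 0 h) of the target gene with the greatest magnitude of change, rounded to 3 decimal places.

AT3G29746: ΔΔCt = (31.14−18.69) − (26.57−17.91) = 12.45 − 8.66 = 3.79; fold change = 2^-3.79 = 0.072
AT4G15599: ΔΔCt = (32.59−18.69) − (30.91−17.91) = 13.90 − 13.00 = 0.90; fold change = 2^-0.90 = 0.536
AT1G14102: ΔΔCt = (22.57−18.69) − (20.25−17.91) = 3.88 − 2.34 = 1.54; fold change = 2^-1.54 = 0.344
AT2G60390: ΔΔCt = (20.31−18.69) − (23.67−17.91) = 1.62 − 5.76 = -4.14; fold change = 2^4.14 = 17.630
AT2G60390 has the largest |ΔΔCt| = 4.14.

17.630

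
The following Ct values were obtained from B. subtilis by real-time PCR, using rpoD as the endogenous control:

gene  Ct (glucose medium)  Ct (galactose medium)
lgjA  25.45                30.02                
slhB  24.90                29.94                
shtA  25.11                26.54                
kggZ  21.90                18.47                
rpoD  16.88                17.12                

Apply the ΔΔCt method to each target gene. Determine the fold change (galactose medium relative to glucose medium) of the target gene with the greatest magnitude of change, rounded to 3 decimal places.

0.036

lgjA: ΔΔCt = (30.02−17.12) − (25.45−16.88) = 12.90 − 8.57 = 4.33; fold change = 2^-4.33 = 0.050
slhB: ΔΔCt = (29.94−17.12) − (24.90−16.88) = 12.82 − 8.02 = 4.80; fold change = 2^-4.80 = 0.036
shtA: ΔΔCt = (26.54−17.12) − (25.11−16.88) = 9.42 − 8.23 = 1.19; fold change = 2^-1.19 = 0.438
kggZ: ΔΔCt = (18.47−17.12) − (21.90−16.88) = 1.35 − 5.02 = -3.67; fold change = 2^3.67 = 12.729
slhB has the largest |ΔΔCt| = 4.80.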